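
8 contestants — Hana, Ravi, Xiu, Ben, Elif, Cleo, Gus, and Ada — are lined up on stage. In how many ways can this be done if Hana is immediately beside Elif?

Glue Hana and Elif into one block (2 internal orders), leaving 7 units to arrange in a row.
That gives 2 × 7! = 2 × 5040 = 10080.

10080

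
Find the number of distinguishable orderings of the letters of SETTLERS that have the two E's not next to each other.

3780

Total arrangements of SETTLERS: 8!/(2!·2!·2!) = 5040.
Arrangements with the E's together: treat EE as one letter, giving (7)!/(2!·2!) = 1260.
Subtracting, 5040 − 1260 = 3780 arrangements keep the E's apart.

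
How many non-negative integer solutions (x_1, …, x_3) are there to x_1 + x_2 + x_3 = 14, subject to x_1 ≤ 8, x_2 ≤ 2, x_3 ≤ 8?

Without the upper bounds there are C(16,2) = 120 ways to split 14 among 3 variables.
Subtract solutions that violate a single cap (substitute x_i' = x_i − (cap_i+1)): x_1 ≥ 9 gives C(7,2) = 21; x_2 ≥ 3 gives C(13,2) = 78; x_3 ≥ 9 gives C(7,2) = 21. Together 120.
Add back pairs where two caps are both exceeded: 6 + 0 + 6 = 12.
By inclusion–exclusion the count is 120 − 120 + 12 = 12.

12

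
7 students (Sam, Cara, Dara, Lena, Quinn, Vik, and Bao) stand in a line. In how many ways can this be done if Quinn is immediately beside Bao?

Treat {Quinn, Bao} as a single unit. There are 6 units to order, and the pair itself can be ordered 2 ways.
So the count is 2·(6)! = 1440.

1440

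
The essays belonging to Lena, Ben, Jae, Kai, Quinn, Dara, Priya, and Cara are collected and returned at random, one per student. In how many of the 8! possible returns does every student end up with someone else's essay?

14833

Count assignments avoiding every fixed point. For any j of the 8 students fixed to their own essay, the other 8−j can be arranged in (8−j)! ways.
By inclusion–exclusion this is Σ_{j=0}^{8} (−1)^j C(8,j)·(8−j)!.
Computing: 40320 − 40320 + 20160 − 6720 + 1680 − 336 + 56 − 8 + 1 = 14833.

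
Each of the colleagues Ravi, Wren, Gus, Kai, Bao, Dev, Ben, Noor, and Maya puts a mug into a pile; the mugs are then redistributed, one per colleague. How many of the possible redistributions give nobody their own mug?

This is the derangement count D_9: permutations of 9 items with no fixed point.
By inclusion–exclusion this is Σ_{j=0}^{9} (−1)^j C(9,j)·(9−j)!.
Computing: 362880 − 362880 + 181440 − 60480 + 15120 − 3024 + 504 − 72 + 9 − 1 = 133496.

133496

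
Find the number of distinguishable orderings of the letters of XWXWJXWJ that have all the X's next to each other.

Treat the 3 copies of X as a single block. The multiset to arrange is then {XXX, J, J, W, W, W}, 6 items in all.
That gives (6)!/(3!·2!) = 60 arrangements.

60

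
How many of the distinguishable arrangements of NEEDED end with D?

20

Fix D in the last position and arrange the remaining 5 letters.
Those 5 letters have E appearing 3 times, giving (5)!/(3!) = 20.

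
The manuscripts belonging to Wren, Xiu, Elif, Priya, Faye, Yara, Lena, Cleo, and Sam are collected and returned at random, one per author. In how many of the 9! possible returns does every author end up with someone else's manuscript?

133496

This is the derangement count D_9: permutations of 9 items with no fixed point.
By inclusion–exclusion this is Σ_{j=0}^{9} (−1)^j C(9,j)·(9−j)!.
Computing: 362880 − 362880 + 181440 − 60480 + 15120 − 3024 + 504 − 72 + 9 − 1 = 133496.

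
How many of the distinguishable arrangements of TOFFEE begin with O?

Fix O in the first position and arrange the remaining 5 letters.
Those 5 letters have E appearing twice and F appearing twice, giving (5)!/(2!·2!) = 30.

30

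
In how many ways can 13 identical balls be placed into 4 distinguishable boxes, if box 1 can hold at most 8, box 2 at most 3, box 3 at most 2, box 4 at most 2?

10

By stars and bars, unrestricted non-negative solutions to x_1+…+x_4 = 13 number C(13+3,3) = 560.
Subtract solutions that violate a single cap (substitute x_i' = x_i − (cap_i+1)): x_1 ≥ 9 gives C(7,3) = 35; x_2 ≥ 4 gives C(12,3) = 220; x_3 ≥ 3 gives C(13,3) = 286; x_4 ≥ 3 gives C(13,3) = 286. Together 827.
Add back pairs where two caps are both exceeded: 1 + 4 + 4 + 84 + 84 + 120 = 297.
Subtract triples: 0 + 0 + 0 + 20 = 20.
By inclusion–exclusion the count is 560 − 827 + 297 − 20 = 10.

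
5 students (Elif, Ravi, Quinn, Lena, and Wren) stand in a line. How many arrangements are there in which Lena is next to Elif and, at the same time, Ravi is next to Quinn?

24

Treat {Lena,Elif} as one block (2 orders) and {Ravi,Quinn} as another (2 orders).
That leaves 3 units to arrange: 2 × 2 × 3! = 4 × 6 = 24.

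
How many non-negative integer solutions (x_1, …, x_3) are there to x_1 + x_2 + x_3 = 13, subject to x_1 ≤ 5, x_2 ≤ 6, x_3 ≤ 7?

Ignoring the caps, the number of non-negative solutions to x_1+…+x_3 = 13 is C(15,2) = 105.
Subtract solutions that violate a single cap (substitute x_i' = x_i − (cap_i+1)): x_1 ≥ 6 gives C(9,2) = 36; x_2 ≥ 7 gives C(8,2) = 28; x_3 ≥ 8 gives C(7,2) = 21. Together 85.
Add back pairs where two caps are both exceeded: 1 + 0 + 0 = 1.
By inclusion–exclusion the count is 105 − 85 + 1 = 21.

21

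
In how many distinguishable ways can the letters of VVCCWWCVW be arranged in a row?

1680

Letter multiplicities in VVCCWWCVW: C×3, V×3, W×3.
So there are 9! / (3!·3!·3!) = 1680 distinguishable arrangements.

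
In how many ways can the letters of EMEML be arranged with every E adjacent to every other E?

12

Treat the 2 copies of E as a single block. The multiset to arrange is then {EE, L, M, M}, 4 items in all.
That gives (4)!/(2!) = 12 arrangements.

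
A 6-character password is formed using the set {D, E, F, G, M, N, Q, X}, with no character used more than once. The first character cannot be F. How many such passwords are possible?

The first character has 8−1 = 7 choices (anything except F).
The remaining 5 characters are filled from the other 7 symbols without repetition: 7 × 6 × 5 × 4 × 3 = 2520.
Total: 7 × 2520 = 17640.

17640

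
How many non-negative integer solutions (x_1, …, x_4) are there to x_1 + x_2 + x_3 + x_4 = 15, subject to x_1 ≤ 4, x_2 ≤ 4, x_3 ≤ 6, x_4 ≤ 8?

Ignoring the caps, the number of non-negative solutions to x_1+…+x_4 = 15 is C(18,3) = 816.
Subtract solutions that violate a single cap (substitute x_i' = x_i − (cap_i+1)): x_1 ≥ 5 gives C(13,3) = 286; x_2 ≥ 5 gives C(13,3) = 286; x_3 ≥ 7 gives C(11,3) = 165; x_4 ≥ 9 gives C(9,3) = 84. Together 821.
Add back pairs where two caps are both exceeded: 56 + 20 + 4 + 20 + 4 + 0 = 104.
By inclusion–exclusion the count is 816 − 821 + 104 = 99.

99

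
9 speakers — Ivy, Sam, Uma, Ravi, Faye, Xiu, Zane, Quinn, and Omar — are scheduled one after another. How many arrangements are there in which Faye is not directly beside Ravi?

There are 9! = 362880 arrangements in all. If Faye and Ravi are adjacent, merging them into one block gives 2·(8)! = 80640 arrangements.
Complementary counting: 362880 − 80640 = 282240.

282240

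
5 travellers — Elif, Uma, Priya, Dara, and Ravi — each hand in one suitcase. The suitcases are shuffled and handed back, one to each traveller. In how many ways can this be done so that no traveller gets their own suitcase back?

44

Count assignments avoiding every fixed point. For any j of the 5 travellers fixed to their own suitcase, the other 5−j can be arranged in (5−j)! ways.
By inclusion–exclusion this is Σ_{j=0}^{5} (−1)^j C(5,j)·(5−j)!.
Computing: 120 − 120 + 60 − 20 + 5 − 1 = 44.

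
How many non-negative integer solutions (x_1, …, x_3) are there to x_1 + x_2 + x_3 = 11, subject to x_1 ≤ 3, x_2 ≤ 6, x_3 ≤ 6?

By stars and bars, unrestricted non-negative solutions to x_1+…+x_3 = 11 number C(11+2,2) = 78.
Subtract solutions that violate a single cap (substitute x_i' = x_i − (cap_i+1)): x_1 ≥ 4 gives C(9,2) = 36; x_2 ≥ 7 gives C(6,2) = 15; x_3 ≥ 7 gives C(6,2) = 15. Together 66.
Add back pairs where two caps are both exceeded: 1 + 1 + 0 = 2.
By inclusion–exclusion the count is 78 − 66 + 2 = 14.

14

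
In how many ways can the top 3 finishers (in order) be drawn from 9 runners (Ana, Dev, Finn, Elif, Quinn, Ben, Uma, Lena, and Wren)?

This is an ordered selection of 3 from 9: P(9,3).
That gives 9 × 8 × 7 = 504.

504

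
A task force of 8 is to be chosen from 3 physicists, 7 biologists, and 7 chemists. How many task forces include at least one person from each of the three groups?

Unrestricted: C(17,8) = 24310 ways to pick any 8 of the 17.
Selections missing a whole group: no physicists → C(14,8) = 3003; no biologists → C(10,8) = 45; no chemists → C(10,8) = 45.
Add back selections omitting two groups (i.e. drawn from a single group): C(3,8) + C(7,8) + C(7,8) = 0.
By inclusion–exclusion: 24310 − 3093 + 0 = 21217.

21217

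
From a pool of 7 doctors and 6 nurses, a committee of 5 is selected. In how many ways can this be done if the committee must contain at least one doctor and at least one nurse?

1260

With no constraint there are C(13,5) = 1287 possible selections.
Selections missing a whole group: no doctors → C(6,5) = 6; no nurses → C(7,5) = 21.
Both groups omitted at once is impossible, so 1287 − 27 = 1260.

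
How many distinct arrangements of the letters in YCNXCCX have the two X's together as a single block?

120

Treat the 2 copies of X as a single block. The multiset to arrange is then {XX, C, C, C, N, Y}, 6 items in all.
That gives (6)!/(3!) = 120 arrangements.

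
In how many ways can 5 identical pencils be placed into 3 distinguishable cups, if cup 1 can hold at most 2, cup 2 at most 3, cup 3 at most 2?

6

By stars and bars, unrestricted non-negative solutions to x_1+…+x_3 = 5 number C(5+2,2) = 21.
Subtract solutions that violate a single cap (substitute x_i' = x_i − (cap_i+1)): x_1 ≥ 3 gives C(4,2) = 6; x_2 ≥ 4 gives C(3,2) = 3; x_3 ≥ 3 gives C(4,2) = 6. Together 15.
No two caps can be exceeded simultaneously, so the pair terms are all 0.
By inclusion–exclusion the count is 21 − 15 + 0 = 6.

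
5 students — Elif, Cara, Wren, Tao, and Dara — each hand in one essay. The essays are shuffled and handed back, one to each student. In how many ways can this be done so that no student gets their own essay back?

This is the derangement count D_5: permutations of 5 items with no fixed point.
By inclusion–exclusion this is Σ_{j=0}^{5} (−1)^j C(5,j)·(5−j)!.
Computing: 120 − 120 + 60 − 20 + 5 − 1 = 44.

44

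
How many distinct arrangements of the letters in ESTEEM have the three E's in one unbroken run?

24

Treat the 3 copies of E as a single block. The multiset to arrange is then {EEE, M, S, T}, 4 items in all.
All 4 items are distinct, so there are (4)! = 24 arrangements.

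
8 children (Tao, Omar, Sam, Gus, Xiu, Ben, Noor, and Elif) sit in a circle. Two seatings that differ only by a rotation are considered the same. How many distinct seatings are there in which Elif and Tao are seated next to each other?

1440

Treat {Elif, Tao} as one unit (2 internal orders) and seat the resulting 7 units around the table: (6)! circular arrangements.
So 2 × (6)! = 2 × 720 = 1440.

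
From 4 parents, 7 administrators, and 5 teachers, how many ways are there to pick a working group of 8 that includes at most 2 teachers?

Split by how many teachers are chosen (0 through 2).
Sum: C(5,0)·C(11,8) + C(5,1)·C(11,7) + C(5,2)·C(11,6) = 165 + 1650 + 4620 = 6435.

6435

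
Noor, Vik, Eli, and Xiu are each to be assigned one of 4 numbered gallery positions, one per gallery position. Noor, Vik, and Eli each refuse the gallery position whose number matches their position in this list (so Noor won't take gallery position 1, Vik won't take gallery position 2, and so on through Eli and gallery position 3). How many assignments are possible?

Let Aᵢ (for i ∈ {1, 2, 3}) be the placements that put person i in their forbidden gallery position. Any j of these fix j positions, leaving (4−j)! ways to fill the rest, and there are C(3,j) ways to pick which j.
By inclusion–exclusion, the number of valid placements is Σ_{j=0}^{3} (−1)^j C(3,j)·(4−j)!.
Computing: 24 − 18 + 6 − 1 = 11.

11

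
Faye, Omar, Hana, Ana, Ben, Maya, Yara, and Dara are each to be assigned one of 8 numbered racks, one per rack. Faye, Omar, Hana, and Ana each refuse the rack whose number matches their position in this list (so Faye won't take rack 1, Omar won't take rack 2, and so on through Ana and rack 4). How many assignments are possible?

24024

Let Aᵢ (for 1 ≤ i ≤ 4) be the placements that put person i in their forbidden rack. Any j of these fix j positions, leaving (8−j)! ways to fill the rest, and there are C(4,j) ways to pick which j.
By inclusion–exclusion, the number of valid placements is Σ_{j=0}^{4} (−1)^j C(4,j)·(8−j)!.
Computing: 40320 − 20160 + 4320 − 480 + 24 = 24024.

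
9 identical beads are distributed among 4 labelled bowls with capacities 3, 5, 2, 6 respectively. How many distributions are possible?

Without the upper bounds there are C(12,3) = 220 ways to split 9 among 4 bowls.
Subtract solutions that violate a single cap (substitute x_i' = x_i − (cap_i+1)): x_1 ≥ 4 gives C(8,3) = 56; x_2 ≥ 6 gives C(6,3) = 20; x_3 ≥ 3 gives C(9,3) = 84; x_4 ≥ 7 gives C(5,3) = 10. Together 170.
Add back pairs where two caps are both exceeded: 0 + 10 + 0 + 1 + 0 + 0 = 11.
By inclusion–exclusion the count is 220 − 170 + 11 = 61.

61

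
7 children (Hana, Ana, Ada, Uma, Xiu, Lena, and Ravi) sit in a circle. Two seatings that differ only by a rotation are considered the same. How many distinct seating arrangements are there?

720

Seat Hana anywhere (absorbing the rotational symmetry), then permute the other 6: (6)! = 720.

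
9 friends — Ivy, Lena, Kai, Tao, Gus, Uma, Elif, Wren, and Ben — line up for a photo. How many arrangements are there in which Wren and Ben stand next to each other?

80640

Treat {Wren, Ben} as a single unit. There are 8 units to order, and the pair itself can be ordered 2 ways.
That gives 2 × 8! = 2 × 40320 = 80640.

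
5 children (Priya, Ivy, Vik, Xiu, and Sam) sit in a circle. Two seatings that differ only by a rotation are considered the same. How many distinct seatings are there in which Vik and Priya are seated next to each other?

12

Treat {Vik, Priya} as one unit (2 internal orders) and seat the resulting 4 units around the table: (3)! circular arrangements.
So 2 × (3)! = 2 × 6 = 12.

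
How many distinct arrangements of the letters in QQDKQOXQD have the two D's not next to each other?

Total arrangements of QQDKQOXQD: 9!/(4!·2!) = 7560.
Arrangements with the D's together: treat DD as one letter, giving (8)!/(4!) = 1680.
Hence 7560 − 1680 = 5880.

5880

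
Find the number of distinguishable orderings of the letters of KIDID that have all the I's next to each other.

Treat the 2 copies of I as a single block. The multiset to arrange is then {II, D, D, K}, 4 items in all.
That gives (4)!/(2!) = 12 arrangements.

12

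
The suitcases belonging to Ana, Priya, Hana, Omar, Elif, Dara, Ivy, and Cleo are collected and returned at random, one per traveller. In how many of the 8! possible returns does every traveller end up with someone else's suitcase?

14833

Let Aᵢ be the assignments in which traveller i gets their own suitcase. We want the size of the complement of A₁∪…∪A_8.
By inclusion–exclusion this is Σ_{j=0}^{8} (−1)^j C(8,j)·(8−j)!.
Computing: 40320 − 40320 + 20160 − 6720 + 1680 − 336 + 56 − 8 + 1 = 14833.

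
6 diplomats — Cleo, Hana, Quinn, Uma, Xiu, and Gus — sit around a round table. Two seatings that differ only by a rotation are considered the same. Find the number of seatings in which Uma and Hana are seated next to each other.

Treat {Uma, Hana} as one unit (2 internal orders) and seat the resulting 5 units around the table: (4)! circular arrangements.
So 2 × (4)! = 2 × 24 = 48.

48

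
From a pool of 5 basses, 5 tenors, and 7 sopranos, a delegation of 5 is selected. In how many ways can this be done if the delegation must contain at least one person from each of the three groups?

Unrestricted: C(17,5) = 6188 ways to pick any 5 of the 17.
Subtract selections that omit an entire group: no basses → C(12,5) = 792; no tenors → C(12,5) = 792; no sopranos → C(10,5) = 252.
Add back selections omitting two groups (i.e. drawn from a single group): C(5,5) + C(5,5) + C(7,5) = 23.
By inclusion–exclusion: 6188 − 1836 + 23 = 4375.

4375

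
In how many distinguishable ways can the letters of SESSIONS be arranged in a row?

Letter multiplicities in SESSIONS: E×1, I×1, N×1, O×1, S×4.
The number of distinct arrangements is 8!/(4!) = 40320/24 = 1680.

1680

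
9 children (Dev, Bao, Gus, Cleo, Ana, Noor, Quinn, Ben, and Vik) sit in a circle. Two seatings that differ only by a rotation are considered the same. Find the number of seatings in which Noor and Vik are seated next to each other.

10080

Glue Noor and Vik into a block (2 internal orders). Seating 8 units around a circle gives (7)! arrangements.
So 2 × (7)! = 2 × 5040 = 10080.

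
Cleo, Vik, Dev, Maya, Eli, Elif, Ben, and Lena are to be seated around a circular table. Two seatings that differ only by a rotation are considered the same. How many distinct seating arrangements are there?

Around a circle, 8 distinct people have 8!/8 = (7)! = 5040 rotationally distinct seatings.

5040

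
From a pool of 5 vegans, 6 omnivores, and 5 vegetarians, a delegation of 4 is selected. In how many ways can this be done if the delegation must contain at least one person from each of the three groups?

Unrestricted: C(16,4) = 1820 ways to pick any 4 of the 16.
Subtract selections that omit an entire group: no vegans → C(11,4) = 330; no omnivores → C(10,4) = 210; no vegetarians → C(11,4) = 330.
Add back selections omitting two groups (i.e. drawn from a single group): C(5,4) + C(6,4) + C(5,4) = 25.
By inclusion–exclusion: 1820 − 870 + 25 = 975.

975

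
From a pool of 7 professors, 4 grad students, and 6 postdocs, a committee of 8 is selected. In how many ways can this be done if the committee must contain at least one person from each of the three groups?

With no constraint there are C(17,8) = 24310 possible selections.
Selections missing a whole group: no professors → C(10,8) = 45; no grad students → C(13,8) = 1287; no postdocs → C(11,8) = 165.
Add back selections omitting two groups (i.e. drawn from a single group): C(7,8) + C(4,8) + C(6,8) = 0.
By inclusion–exclusion: 24310 − 1497 + 0 = 22813.

22813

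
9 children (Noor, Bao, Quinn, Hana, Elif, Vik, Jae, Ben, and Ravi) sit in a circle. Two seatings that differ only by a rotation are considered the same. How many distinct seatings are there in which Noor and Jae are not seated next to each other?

All circular seatings of 9 people number (8)! = 40320.
Seatings with Noor beside Jae: treat them as a block with 2 internal orders, giving 2 × (7)! = 10080.
Subtracting, 40320 − 10080 = 30240.

30240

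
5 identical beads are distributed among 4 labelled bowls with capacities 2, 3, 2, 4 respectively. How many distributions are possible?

31

Ignoring the caps, the number of non-negative solutions to x_1+…+x_4 = 5 is C(8,3) = 56.
Subtract solutions that violate a single cap (substitute x_i' = x_i − (cap_i+1)): x_1 ≥ 3 gives C(5,3) = 10; x_2 ≥ 4 gives C(4,3) = 4; x_3 ≥ 3 gives C(5,3) = 10; x_4 ≥ 5 gives C(3,3) = 1. Together 25.
No two caps can be exceeded simultaneously, so the pair terms are all 0.
By inclusion–exclusion the count is 56 − 25 + 0 = 31.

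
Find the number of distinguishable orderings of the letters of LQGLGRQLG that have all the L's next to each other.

Treat the 3 copies of L as a single block. The multiset to arrange is then {LLL, G, G, G, Q, Q, R}, 7 items in all.
That gives (7)!/(3!·2!) = 420 arrangements.

420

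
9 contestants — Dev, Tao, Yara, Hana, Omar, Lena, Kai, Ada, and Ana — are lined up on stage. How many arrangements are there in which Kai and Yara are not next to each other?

There are 9! = 362880 arrangements in all. If Kai and Yara are adjacent, merging them into one block gives 2·(8)! = 80640 arrangements.
So 362880 − 80640 = 282240 arrangements keep them apart.

282240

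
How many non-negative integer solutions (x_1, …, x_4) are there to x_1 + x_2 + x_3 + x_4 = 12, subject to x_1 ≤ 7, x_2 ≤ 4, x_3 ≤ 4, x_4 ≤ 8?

170

By stars and bars, unrestricted non-negative solutions to x_1+…+x_4 = 12 number C(12+3,3) = 455.
Subtract solutions that violate a single cap (substitute x_i' = x_i − (cap_i+1)): x_1 ≥ 8 gives C(7,3) = 35; x_2 ≥ 5 gives C(10,3) = 120; x_3 ≥ 5 gives C(10,3) = 120; x_4 ≥ 9 gives C(6,3) = 20. Together 295.
Add back pairs where two caps are both exceeded: 0 + 0 + 0 + 10 + 0 + 0 = 10.
By inclusion–exclusion the count is 455 − 295 + 10 = 170.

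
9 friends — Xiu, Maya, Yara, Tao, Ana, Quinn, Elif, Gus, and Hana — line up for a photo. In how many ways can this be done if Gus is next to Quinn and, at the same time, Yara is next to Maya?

Treat {Gus,Quinn} as one block (2 orders) and {Yara,Maya} as another (2 orders).
That leaves 7 units to arrange: 2 × 2 × 7! = 4 × 5040 = 20160.

20160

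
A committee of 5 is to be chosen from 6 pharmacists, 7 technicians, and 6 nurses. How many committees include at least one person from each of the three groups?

8295

Total 5-person selections from all 19: C(19,5) = 11628.
Selections missing a whole group: no pharmacists → C(13,5) = 1287; no technicians → C(12,5) = 792; no nurses → C(13,5) = 1287.
Add back selections omitting two groups (i.e. drawn from a single group): C(6,5) + C(7,5) + C(6,5) = 33.
By inclusion–exclusion: 11628 − 3366 + 33 = 8295.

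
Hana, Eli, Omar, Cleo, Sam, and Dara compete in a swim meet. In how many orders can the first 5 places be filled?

This is an ordered selection of 5 from 6: P(6,5).
That gives 6 × 5 × 4 × 3 × 2 = 720.

720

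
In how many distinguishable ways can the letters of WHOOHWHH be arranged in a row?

WHOOHWHH has 8 letters with H appearing 4 times, O appearing twice, and W appearing twice.
The number of distinct arrangements is 8!/(4!·2!·2!) = 40320/96 = 420.

420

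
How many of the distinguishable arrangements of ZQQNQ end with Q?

With the last slot taken by Q, it remains to arrange the other 4 letters (ZQNQ).
Those 4 letters have Q appearing twice, giving (4)!/(2!) = 12.

12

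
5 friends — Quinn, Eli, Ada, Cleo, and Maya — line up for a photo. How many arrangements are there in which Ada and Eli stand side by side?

48

Place the 3 others and the Ada-Eli pair as 4 objects in a line; the pair has 2 internal arrangements.
So the count is 2·(4)! = 48.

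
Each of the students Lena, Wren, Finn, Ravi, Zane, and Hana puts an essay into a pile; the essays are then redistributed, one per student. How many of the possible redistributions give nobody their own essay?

265

This is the derangement count D_6: permutations of 6 items with no fixed point.
By inclusion–exclusion this is Σ_{j=0}^{6} (−1)^j C(6,j)·(6−j)!.
Computing: 720 − 720 + 360 − 120 + 30 − 6 + 1 = 265.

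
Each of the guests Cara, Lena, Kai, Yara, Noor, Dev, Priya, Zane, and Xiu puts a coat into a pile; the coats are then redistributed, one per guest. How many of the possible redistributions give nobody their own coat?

133496

Count assignments avoiding every fixed point. For any j of the 9 guests fixed to their own coat, the other 9−j can be arranged in (9−j)! ways.
By inclusion–exclusion this is Σ_{j=0}^{9} (−1)^j C(9,j)·(9−j)!.
Computing: 362880 − 362880 + 181440 − 60480 + 15120 − 3024 + 504 − 72 + 9 − 1 = 133496.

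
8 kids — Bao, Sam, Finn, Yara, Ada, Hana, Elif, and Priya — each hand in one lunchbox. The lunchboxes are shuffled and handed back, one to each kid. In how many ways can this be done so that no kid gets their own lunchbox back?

14833

Count assignments avoiding every fixed point. For any j of the 8 kids fixed to their own lunchbox, the other 8−j can be arranged in (8−j)! ways.
By inclusion–exclusion this is Σ_{j=0}^{8} (−1)^j C(8,j)·(8−j)!.
Computing: 40320 − 40320 + 20160 − 6720 + 1680 − 336 + 56 − 8 + 1 = 14833.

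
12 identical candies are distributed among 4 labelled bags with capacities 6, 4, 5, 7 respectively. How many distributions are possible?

Without the upper bounds there are C(15,3) = 455 ways to split 12 among 4 bags.
Subtract solutions that violate a single cap (substitute x_i' = x_i − (cap_i+1)): x_1 ≥ 7 gives C(8,3) = 56; x_2 ≥ 5 gives C(10,3) = 120; x_3 ≥ 6 gives C(9,3) = 84; x_4 ≥ 8 gives C(7,3) = 35. Together 295.
Add back pairs where two caps are both exceeded: 1 + 0 + 0 + 4 + 0 + 0 = 5.
By inclusion–exclusion the count is 455 − 295 + 5 = 165.

165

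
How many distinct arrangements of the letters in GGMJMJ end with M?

Fix M in the last position and arrange the remaining 5 letters.
Those 5 letters have G appearing twice and J appearing twice, giving (5)!/(2!·2!) = 30.

30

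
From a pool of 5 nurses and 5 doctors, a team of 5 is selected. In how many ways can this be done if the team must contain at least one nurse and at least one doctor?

With no constraint there are C(10,5) = 252 possible selections.
Selections missing a whole group: no nurses → C(5,5) = 1; no doctors → C(5,5) = 1.
Both groups omitted at once is impossible, so 252 − 2 = 250.

250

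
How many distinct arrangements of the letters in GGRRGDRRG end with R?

280

With the last slot taken by R, it remains to arrange the other 8 letters (GGRGDRRG).
Those 8 letters have G appearing 4 times and R appearing 3 times, giving (8)!/(4!·3!) = 280.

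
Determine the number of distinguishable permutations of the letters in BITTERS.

The 7 letters of BITTERS have repeats: T appearing twice.
So there are 7! / (2!) = 2520 distinguishable arrangements.

2520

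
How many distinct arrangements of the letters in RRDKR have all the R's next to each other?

6

Treat the 3 copies of R as a single block. The multiset to arrange is then {RRR, D, K}, 3 items in all.
All 3 items are distinct, so there are (3)! = 6 arrangements.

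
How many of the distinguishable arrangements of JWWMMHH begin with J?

90

With the first slot taken by J, it remains to arrange the other 6 letters (WWMMHH).
Those 6 letters have H appearing twice, M appearing twice, and W appearing twice, giving (6)!/(2!·2!·2!) = 90.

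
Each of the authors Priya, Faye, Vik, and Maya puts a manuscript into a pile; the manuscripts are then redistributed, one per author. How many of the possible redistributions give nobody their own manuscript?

Count assignments avoiding every fixed point. For any j of the 4 authors fixed to their own manuscript, the other 4−j can be arranged in (4−j)! ways.
By inclusion–exclusion this is Σ_{j=0}^{4} (−1)^j C(4,j)·(4−j)!.
Computing: 24 − 24 + 12 − 4 + 1 = 9.

9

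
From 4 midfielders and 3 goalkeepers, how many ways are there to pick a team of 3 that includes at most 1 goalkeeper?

Split by how many goalkeepers are chosen (0 through 1).
Sum: C(3,0)·C(4,3) + C(3,1)·C(4,2) = 4 + 18 = 22.

22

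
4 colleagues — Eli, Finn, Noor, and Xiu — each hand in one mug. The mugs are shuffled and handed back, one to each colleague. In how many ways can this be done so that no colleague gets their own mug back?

This is the derangement count D_4: permutations of 4 items with no fixed point.
By inclusion–exclusion this is Σ_{j=0}^{4} (−1)^j C(4,j)·(4−j)!.
Computing: 24 − 24 + 12 − 4 + 1 = 9.

9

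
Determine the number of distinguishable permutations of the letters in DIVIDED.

The 7 letters of DIVIDED have repeats: D appearing 3 times and I appearing twice.
The number of distinct arrangements is 7!/(3!·2!) = 5040/12 = 420.

420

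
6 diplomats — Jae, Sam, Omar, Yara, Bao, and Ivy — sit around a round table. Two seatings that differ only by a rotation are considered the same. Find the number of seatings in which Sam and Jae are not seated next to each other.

72

Without the restriction there are (5)! = 120 seatings.
Those with Sam next to Jae: fuse the pair into one unit and seat 5 units around a circle — 2·(4)! = 48.
Subtracting, 120 − 48 = 72.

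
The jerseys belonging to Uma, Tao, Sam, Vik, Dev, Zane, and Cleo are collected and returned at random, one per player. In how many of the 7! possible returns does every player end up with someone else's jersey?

Count assignments avoiding every fixed point. For any j of the 7 players fixed to their old jersey, the other 7−j can be arranged in (7−j)! ways.
By inclusion–exclusion this is Σ_{j=0}^{7} (−1)^j C(7,j)·(7−j)!.
Computing: 5040 − 5040 + 2520 − 840 + 210 − 42 + 7 − 1 = 1854.

1854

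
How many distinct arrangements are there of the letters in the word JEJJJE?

15

Letter multiplicities in JEJJJE: E×2, J×4.
So there are 6! / (4!·2!) = 15 distinguishable arrangements.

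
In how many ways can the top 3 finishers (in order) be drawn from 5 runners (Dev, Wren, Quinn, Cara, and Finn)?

There are 5 choices for 1st place, 4 for 2nd, and 3 for 3rd.
That gives 5 × 4 × 3 = 60.

60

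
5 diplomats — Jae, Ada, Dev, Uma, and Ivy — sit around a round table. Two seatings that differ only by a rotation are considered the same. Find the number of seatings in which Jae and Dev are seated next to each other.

12

Glue Jae and Dev into a block (2 internal orders). Seating 4 units around a circle gives (3)! arrangements.
So 2 × (3)! = 2 × 6 = 12.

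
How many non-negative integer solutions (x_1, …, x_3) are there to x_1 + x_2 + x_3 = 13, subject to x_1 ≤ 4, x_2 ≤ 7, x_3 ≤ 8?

By stars and bars, unrestricted non-negative solutions to x_1+…+x_3 = 13 number C(13+2,2) = 105.
Subtract solutions that violate a single cap (substitute x_i' = x_i − (cap_i+1)): x_1 ≥ 5 gives C(10,2) = 45; x_2 ≥ 8 gives C(7,2) = 21; x_3 ≥ 9 gives C(6,2) = 15. Together 81.
Add back pairs where two caps are both exceeded: 1 + 0 + 0 = 1.
By inclusion–exclusion the count is 105 − 81 + 1 = 25.

25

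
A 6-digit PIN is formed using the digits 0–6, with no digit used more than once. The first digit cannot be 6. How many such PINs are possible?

The first digit has 7−1 = 6 choices (anything except 6).
The remaining 5 digits are filled from the other 6 symbols without repetition: 6 × 5 × 4 × 3 × 2 = 720.
Total: 6 × 720 = 4320.

4320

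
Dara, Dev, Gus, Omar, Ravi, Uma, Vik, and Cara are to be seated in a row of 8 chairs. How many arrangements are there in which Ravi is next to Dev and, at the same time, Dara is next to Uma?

Treat {Ravi,Dev} as one block (2 orders) and {Dara,Uma} as another (2 orders).
That leaves 6 units to arrange: 2 × 2 × 6! = 4 × 720 = 2880.

2880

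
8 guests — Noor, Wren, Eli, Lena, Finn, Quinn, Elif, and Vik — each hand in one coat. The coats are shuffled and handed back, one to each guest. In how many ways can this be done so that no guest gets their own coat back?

14833

Count assignments avoiding every fixed point. For any j of the 8 guests fixed to their own coat, the other 8−j can be arranged in (8−j)! ways.
By inclusion–exclusion this is Σ_{j=0}^{8} (−1)^j C(8,j)·(8−j)!.
Computing: 40320 − 40320 + 20160 − 6720 + 1680 − 336 + 56 − 8 + 1 = 14833.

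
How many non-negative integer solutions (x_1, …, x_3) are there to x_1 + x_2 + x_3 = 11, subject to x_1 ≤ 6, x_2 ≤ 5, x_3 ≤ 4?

15

Without the upper bounds there are C(13,2) = 78 ways to split 11 among 3 variables.
Subtract solutions that violate a single cap (substitute x_i' = x_i − (cap_i+1)): x_1 ≥ 7 gives C(6,2) = 15; x_2 ≥ 6 gives C(7,2) = 21; x_3 ≥ 5 gives C(8,2) = 28. Together 64.
Add back pairs where two caps are both exceeded: 0 + 0 + 1 = 1.
By inclusion–exclusion the count is 78 − 64 + 1 = 15.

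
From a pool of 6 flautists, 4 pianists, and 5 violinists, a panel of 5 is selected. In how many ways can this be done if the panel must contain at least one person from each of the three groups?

2170

Total 5-person selections from all 15: C(15,5) = 3003.
Subtract selections that omit an entire group: no flautists → C(9,5) = 126; no pianists → C(11,5) = 462; no violinists → C(10,5) = 252.
Add back selections omitting two groups (i.e. drawn from a single group): C(6,5) + C(4,5) + C(5,5) = 7.
By inclusion–exclusion: 3003 − 840 + 7 = 2170.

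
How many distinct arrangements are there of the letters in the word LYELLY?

60

The 6 letters of LYELLY have repeats: L appearing 3 times and Y appearing twice.
Dividing 6! = 720 by 3!·2! = 12 for the repeated letters gives 60.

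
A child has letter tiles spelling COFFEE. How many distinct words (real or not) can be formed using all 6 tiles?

180

Letter multiplicities in COFFEE: C×1, E×2, F×2, O×1.
Dividing 6! = 720 by 2!·2! = 4 for the repeated letters gives 180.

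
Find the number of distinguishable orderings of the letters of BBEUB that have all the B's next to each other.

Treat the 3 copies of B as a single block. The multiset to arrange is then {BBB, E, U}, 3 items in all.
All 3 items are distinct, so there are (3)! = 6 arrangements.

6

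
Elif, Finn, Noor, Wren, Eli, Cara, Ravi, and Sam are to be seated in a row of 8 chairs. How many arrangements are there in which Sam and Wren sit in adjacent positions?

10080

Glue Sam and Wren into one block (2 internal orders), leaving 7 units to arrange in a row.
So the count is 2·(7)! = 10080.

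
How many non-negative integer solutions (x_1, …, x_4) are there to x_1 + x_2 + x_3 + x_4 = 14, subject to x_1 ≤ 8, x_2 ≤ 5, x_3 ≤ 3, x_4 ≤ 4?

Ignoring the caps, the number of non-negative solutions to x_1+…+x_4 = 14 is C(17,3) = 680.
Subtract solutions that violate a single cap (substitute x_i' = x_i − (cap_i+1)): x_1 ≥ 9 gives C(8,3) = 56; x_2 ≥ 6 gives C(11,3) = 165; x_3 ≥ 4 gives C(13,3) = 286; x_4 ≥ 5 gives C(12,3) = 220. Together 727.
Add back pairs where two caps are both exceeded: 0 + 4 + 1 + 35 + 20 + 56 = 116.
By inclusion–exclusion the count is 680 − 727 + 116 = 69.

69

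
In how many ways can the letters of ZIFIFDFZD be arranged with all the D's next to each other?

Treat the 2 copies of D as a single block. The multiset to arrange is then {DD, F, F, F, I, I, Z, Z}, 8 items in all.
That gives (8)!/(3!·2!·2!) = 1680 arrangements.

1680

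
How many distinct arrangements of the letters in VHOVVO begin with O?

With the first slot taken by O, it remains to arrange the other 5 letters (VHVVO).
Those 5 letters have V appearing 3 times, giving (5)!/(3!) = 20.

20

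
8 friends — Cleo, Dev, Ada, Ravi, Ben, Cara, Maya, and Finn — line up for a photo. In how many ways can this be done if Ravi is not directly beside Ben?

Of the 8! = 40320 arrangements, those with Ravi and Ben adjacent number 2 × 7! = 10080 (treat the pair as a block with 2 internal orders).
Complementary counting: 40320 − 10080 = 30240.

30240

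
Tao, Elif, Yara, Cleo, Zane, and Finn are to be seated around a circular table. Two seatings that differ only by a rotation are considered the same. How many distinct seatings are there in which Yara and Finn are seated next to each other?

48

Glue Yara and Finn into a block (2 internal orders). Seating 5 units around a circle gives (4)! arrangements.
So 2 × (4)! = 2 × 24 = 48.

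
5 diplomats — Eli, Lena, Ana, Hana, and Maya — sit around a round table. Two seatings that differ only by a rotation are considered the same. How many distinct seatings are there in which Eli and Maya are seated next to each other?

12

Glue Eli and Maya into a block (2 internal orders). Seating 4 units around a circle gives (3)! arrangements.
So 2 × (3)! = 2 × 6 = 12.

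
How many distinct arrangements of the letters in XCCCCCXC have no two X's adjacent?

Total arrangements of XCCCCCXC: 8!/(6!·2!) = 28.
Arrangements with the X's together: treat XX as one letter, giving (7)!/(6!) = 7.
Subtracting, 28 − 7 = 21 arrangements keep the X's apart.

21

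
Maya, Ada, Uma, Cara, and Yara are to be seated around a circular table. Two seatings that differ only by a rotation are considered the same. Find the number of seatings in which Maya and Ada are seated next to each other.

Glue Maya and Ada into a block (2 internal orders). Seating 4 units around a circle gives (3)! arrangements.
So 2 × (3)! = 2 × 6 = 12.

12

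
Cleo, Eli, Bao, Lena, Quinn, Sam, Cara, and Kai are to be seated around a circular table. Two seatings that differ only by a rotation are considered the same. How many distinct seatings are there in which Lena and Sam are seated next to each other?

Treat {Lena, Sam} as one unit (2 internal orders) and seat the resulting 7 units around the table: (6)! circular arrangements.
So 2 × (6)! = 2 × 720 = 1440.

1440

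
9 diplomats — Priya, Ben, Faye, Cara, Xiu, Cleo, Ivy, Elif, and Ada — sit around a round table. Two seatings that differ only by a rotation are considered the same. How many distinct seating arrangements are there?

40320

Around a circle, 9 distinct people have 9!/9 = (8)! = 40320 rotationally distinct seatings.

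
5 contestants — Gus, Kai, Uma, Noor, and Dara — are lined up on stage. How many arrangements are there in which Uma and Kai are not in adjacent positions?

There are 5! = 120 arrangements in all. If Uma and Kai are adjacent, merging them into one block gives 2·(4)! = 48 arrangements.
So 120 − 48 = 72 arrangements keep them apart.

72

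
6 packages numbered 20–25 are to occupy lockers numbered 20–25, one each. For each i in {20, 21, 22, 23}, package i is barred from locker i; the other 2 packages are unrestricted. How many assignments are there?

Let Aᵢ (for 20 ≤ i ≤ 23) be the placements that put package i in its forbidden locker. Any j of these fix j positions, leaving (6−j)! ways to fill the rest, and there are C(4,j) ways to pick which j.
By inclusion–exclusion, the number of valid placements is Σ_{j=0}^{4} (−1)^j C(4,j)·(6−j)!.
Computing: 720 − 480 + 144 − 24 + 2 = 362.

362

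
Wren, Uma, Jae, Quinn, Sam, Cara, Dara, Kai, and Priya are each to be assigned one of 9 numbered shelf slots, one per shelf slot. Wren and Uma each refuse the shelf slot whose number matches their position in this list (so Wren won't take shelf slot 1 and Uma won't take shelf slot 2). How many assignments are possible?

Let Aᵢ (for i ∈ {1, 2}) be the placements that put person i in their forbidden shelf slot. Any j of these fix j positions, leaving (9−j)! ways to fill the rest, and there are C(2,j) ways to pick which j.
By inclusion–exclusion, the number of valid placements is Σ_{j=0}^{2} (−1)^j C(2,j)·(9−j)!.
Computing: 362880 − 80640 + 5040 = 287280.

287280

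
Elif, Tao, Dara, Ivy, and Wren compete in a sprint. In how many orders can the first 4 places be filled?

There are 5 choices for 1st place, 4 for 2nd, and so on down to 2 for position 4.
That gives 5 × 4 × 3 × 2 = 120.

120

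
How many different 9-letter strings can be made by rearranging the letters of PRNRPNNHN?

PRNRPNNHN has 9 letters with N appearing 4 times, P appearing twice, and R appearing twice.
Dividing 9! = 362880 by 4!·2!·2! = 96 for the repeated letters gives 3780.

3780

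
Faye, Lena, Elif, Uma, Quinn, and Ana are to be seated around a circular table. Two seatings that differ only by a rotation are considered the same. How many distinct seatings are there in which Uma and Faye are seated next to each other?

48

Glue Uma and Faye into a block (2 internal orders). Seating 5 units around a circle gives (4)! arrangements.
So 2 × (4)! = 2 × 24 = 48.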